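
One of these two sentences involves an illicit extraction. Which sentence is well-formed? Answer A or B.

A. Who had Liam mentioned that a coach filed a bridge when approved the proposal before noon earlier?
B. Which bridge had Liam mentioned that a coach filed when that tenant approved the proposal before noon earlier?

B

In A, the wh-phrase is extracted from inside an adjunct island (introduced by "when"), which blocks movement.
In B, the extraction path crosses only that-complement boundaries, which are transparent.
So B is grammatical.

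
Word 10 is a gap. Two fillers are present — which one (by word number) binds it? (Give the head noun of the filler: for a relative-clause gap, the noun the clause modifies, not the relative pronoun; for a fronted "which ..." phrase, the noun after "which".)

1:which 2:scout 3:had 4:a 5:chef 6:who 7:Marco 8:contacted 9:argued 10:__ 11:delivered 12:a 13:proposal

The marked gap is the subject of "delivered".
Its filler is the fronted wh-phrase "which scout", at word 2.
(The other dependency links word 5 to a gap after word 8.)

2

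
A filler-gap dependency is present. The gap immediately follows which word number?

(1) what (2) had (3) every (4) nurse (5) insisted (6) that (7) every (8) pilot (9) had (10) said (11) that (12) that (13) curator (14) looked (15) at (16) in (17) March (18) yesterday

The displaced element is "what" (word 1).
It is linked across 2 clause boundaries (that → that).
It functions as the object of the preposition "at" of "looked", so the gap sits immediately after word 15 ("at").
Base order: Every nurse had insisted that every pilot had said that that curator looked at what in March yesterday.

15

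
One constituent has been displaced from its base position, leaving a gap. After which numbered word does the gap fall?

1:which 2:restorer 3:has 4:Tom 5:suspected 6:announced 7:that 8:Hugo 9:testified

The displaced element is "which restorer" (word 2).
It is linked across 1 clause boundary (Ø).
It functions as the subject of "announced", so the gap sits immediately after word 5 ("suspected").
Base order: Tom has suspected that which restorer announced that Hugo testified.

5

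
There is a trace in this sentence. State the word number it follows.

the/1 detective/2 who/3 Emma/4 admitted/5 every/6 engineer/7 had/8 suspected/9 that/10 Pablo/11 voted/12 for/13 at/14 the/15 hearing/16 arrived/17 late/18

The displaced element is "the detective" (word 2).
It is linked across 2 clause boundaries (Ø → that).
It functions as the object of the preposition "for" of "voted", so the gap sits immediately after word 13 ("for").
Base order: Emma admitted every engineer had suspected that Pablo voted for the detective at the hearing.

13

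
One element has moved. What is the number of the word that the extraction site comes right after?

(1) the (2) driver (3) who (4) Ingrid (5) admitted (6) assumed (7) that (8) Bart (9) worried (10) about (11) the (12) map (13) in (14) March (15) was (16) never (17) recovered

The displaced element is "the driver" (word 2).
It is linked across 1 clause boundary (Ø).
It functions as the subject of "assumed", so the gap sits immediately after word 5 ("admitted").
Base order: Ingrid admitted the driver assumed that Bart worried about the map in March.

5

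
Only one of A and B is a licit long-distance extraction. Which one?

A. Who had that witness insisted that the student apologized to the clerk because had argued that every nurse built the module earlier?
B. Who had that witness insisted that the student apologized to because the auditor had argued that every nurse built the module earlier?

In A, the wh-phrase is extracted from inside an adjunct island (introduced by "because"), which blocks movement.
In B, the extraction path crosses only that-complement boundaries, which are transparent.
So B is grammatical.

B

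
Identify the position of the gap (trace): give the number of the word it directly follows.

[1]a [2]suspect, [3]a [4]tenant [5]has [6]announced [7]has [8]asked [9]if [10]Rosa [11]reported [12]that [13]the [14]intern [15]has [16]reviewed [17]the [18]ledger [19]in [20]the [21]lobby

The displaced element is "a suspect" (word 2).
It is linked across 1 clause boundary (Ø).
It functions as the subject of "asked", so the gap sits immediately after word 6 ("announced").
Base order: A tenant has announced that a suspect has asked if Rosa reported that the intern has reviewed the ledger in the lobby.

6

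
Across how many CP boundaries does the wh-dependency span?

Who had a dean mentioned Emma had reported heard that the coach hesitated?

"who" is extracted from the subject of "heard".
Boundaries crossed, outermost first: [Ø], [Ø] — 2 in total.

2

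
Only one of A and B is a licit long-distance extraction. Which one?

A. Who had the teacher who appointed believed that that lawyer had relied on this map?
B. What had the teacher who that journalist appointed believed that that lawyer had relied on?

B

In A, the wh-phrase is extracted from inside a complex-NP island (relative clause) (introduced by "who"), which blocks movement.
In B, the extraction path crosses only that-complement boundaries, which are transparent.
So B is grammatical.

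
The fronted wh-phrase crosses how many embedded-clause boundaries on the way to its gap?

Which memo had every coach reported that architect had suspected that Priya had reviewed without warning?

2

"which memo" is extracted from the object of "reviewed".
Boundaries crossed, outermost first: [Ø], [that] — 2 in total.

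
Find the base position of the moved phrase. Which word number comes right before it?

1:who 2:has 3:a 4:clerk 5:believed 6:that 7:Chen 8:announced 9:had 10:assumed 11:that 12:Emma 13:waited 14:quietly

The displaced element is "who" (word 1).
It is linked across 2 clause boundaries (that → Ø).
It functions as the subject of "assumed", so the gap sits immediately after word 8 ("announced").
Base order: A clerk has believed that Chen announced who had assumed that Emma waited quietly.

8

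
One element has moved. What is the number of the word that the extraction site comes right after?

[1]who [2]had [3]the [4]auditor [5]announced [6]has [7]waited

The displaced element is "who" (word 1).
It is linked across 1 clause boundary (Ø).
It functions as the subject of "waited", so the gap sits immediately after word 5 ("announced").
Base order: The auditor had announced who has waited.

5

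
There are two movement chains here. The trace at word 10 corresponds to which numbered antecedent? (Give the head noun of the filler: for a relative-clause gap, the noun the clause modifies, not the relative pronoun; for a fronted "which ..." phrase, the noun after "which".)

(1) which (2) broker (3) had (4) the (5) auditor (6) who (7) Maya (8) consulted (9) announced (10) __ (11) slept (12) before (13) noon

2

The marked gap is the subject of "slept".
Its filler is the fronted wh-phrase "which broker", at word 2.
(The other dependency links word 5 to a gap after word 8.)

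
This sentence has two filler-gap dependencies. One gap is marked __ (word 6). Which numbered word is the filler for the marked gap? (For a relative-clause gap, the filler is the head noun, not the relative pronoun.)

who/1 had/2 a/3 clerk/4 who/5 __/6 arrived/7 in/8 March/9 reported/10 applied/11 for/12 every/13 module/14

4

The marked gap is inside the relative clause, the subject of "arrived".
Its filler is the head noun "clerk" (via "who"), at word 4.
(The other dependency links word 1 to a gap after word 10.)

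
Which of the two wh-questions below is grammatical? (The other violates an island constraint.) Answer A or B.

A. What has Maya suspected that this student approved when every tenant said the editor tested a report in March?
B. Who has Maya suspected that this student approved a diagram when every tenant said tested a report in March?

In B, the wh-phrase is extracted from inside an adjunct island (introduced by "when"), which blocks movement.
In A, the extraction path crosses only that-complement boundaries, which are transparent.
So A is grammatical.

A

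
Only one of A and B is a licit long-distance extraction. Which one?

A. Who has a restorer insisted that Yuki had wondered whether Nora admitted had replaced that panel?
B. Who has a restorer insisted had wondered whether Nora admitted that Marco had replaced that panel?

In A, the wh-phrase is extracted from inside a wh-island (introduced by "whether"), which blocks movement.
In B, the extraction path crosses only that-complement boundaries, which are transparent.
So B is grammatical.

B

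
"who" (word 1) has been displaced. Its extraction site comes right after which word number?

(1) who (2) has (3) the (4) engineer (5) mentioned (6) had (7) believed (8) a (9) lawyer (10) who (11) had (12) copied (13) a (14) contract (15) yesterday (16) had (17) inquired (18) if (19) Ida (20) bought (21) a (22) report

The displaced element is "who" (word 1).
It is linked across 1 clause boundary (Ø).
It functions as the subject of "believed", so the gap sits immediately after word 5 ("mentioned").
Base order: The engineer has mentioned that who had believed a lawyer who had copied a contract yesterday had inquired if Ida bought a report.

5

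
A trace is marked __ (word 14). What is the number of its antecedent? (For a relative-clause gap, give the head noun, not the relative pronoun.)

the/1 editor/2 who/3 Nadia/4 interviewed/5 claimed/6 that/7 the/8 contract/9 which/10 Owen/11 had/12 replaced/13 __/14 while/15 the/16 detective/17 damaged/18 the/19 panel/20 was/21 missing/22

9

The gap at 14 is the object of "replaced", inside a relative clause.
The relative pronoun is "which" (word 10); it is bound by the head noun immediately before it.
Its filler is the head noun "contract", at word 9.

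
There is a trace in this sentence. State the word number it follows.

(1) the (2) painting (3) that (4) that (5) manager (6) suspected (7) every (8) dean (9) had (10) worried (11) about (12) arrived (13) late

11

The displaced element is "the painting" (word 2).
It is linked across 1 clause boundary (Ø).
It functions as the object of the preposition "about" of "worried", so the gap sits immediately after word 11 ("about").
Base order: That manager suspected every dean had worried about the painting.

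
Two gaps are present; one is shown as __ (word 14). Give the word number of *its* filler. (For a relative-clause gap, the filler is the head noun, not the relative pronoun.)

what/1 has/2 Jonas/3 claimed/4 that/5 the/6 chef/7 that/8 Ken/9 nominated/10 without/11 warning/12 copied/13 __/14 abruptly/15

1

The marked gap is the direct object of "copied".
Its filler is the fronted wh-phrase "what", at word 1.
(The other dependency links word 7 to a gap after word 10.)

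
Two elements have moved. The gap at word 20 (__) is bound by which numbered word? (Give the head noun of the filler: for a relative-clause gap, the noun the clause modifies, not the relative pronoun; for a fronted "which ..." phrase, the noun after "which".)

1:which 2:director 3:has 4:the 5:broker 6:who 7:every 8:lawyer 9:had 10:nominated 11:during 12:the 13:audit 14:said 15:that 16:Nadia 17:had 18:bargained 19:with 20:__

The marked gap is the object of the preposition "with" of "bargained".
Its filler is the fronted wh-phrase "which director", at word 2.
(The other dependency links word 5 to a gap after word 10.)

2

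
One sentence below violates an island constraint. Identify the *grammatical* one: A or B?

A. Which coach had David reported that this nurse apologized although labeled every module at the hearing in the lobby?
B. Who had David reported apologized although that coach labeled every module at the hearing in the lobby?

B

In A, the wh-phrase is extracted from inside an adjunct island (introduced by "although"), which blocks movement.
In B, the extraction path crosses only that-complement boundaries, which are transparent.
So B is grammatical.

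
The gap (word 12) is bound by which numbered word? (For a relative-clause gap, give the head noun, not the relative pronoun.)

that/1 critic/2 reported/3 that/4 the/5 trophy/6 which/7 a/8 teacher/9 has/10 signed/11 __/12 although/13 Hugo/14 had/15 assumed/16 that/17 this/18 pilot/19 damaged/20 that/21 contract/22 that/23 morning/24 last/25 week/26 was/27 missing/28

The gap at 12 is the object of "signed", inside a relative clause.
The relative pronoun is "which" (word 7); it is bound by the head noun immediately before it.
Its filler is the head noun "trophy", at word 6.

6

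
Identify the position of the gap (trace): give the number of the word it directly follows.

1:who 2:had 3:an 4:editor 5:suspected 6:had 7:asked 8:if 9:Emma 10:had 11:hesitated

The displaced element is "who" (word 1).
It is linked across 1 clause boundary (Ø).
It functions as the subject of "asked", so the gap sits immediately after word 5 ("suspected").
Base order: An editor had suspected that who had asked if Emma had hesitated.

5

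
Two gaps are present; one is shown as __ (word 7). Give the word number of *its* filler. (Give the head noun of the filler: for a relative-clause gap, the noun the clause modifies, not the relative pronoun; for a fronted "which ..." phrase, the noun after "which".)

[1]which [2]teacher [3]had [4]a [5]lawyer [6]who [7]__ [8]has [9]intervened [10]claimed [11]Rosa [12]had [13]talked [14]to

The marked gap is inside the relative clause, the subject of "intervened".
Its filler is the head noun "lawyer" (via "who"), at word 5.
(The other dependency links word 2 to a gap after word 14.)

5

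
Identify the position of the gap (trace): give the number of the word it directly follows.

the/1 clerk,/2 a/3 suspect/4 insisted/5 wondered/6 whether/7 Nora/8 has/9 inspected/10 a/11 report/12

The displaced element is "the clerk" (word 2).
It is linked across 1 clause boundary (Ø).
It functions as the subject of "wondered", so the gap sits immediately after word 5 ("insisted").
Base order: A suspect insisted that the clerk wondered whether Nora has inspected a report.

5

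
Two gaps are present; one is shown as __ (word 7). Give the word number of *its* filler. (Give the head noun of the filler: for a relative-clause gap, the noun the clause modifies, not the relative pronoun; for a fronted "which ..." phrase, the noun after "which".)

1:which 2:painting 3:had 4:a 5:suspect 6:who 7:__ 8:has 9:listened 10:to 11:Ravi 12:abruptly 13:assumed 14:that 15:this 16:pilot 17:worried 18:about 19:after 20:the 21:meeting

The marked gap is inside the relative clause, the subject of "listened".
Its filler is the head noun "suspect" (via "who"), at word 5.
(The other dependency links word 2 to a gap after word 18.)

5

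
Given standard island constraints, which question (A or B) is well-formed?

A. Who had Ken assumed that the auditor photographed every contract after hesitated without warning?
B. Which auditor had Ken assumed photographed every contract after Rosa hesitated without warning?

B

In A, the wh-phrase is extracted from inside an adjunct island (introduced by "after"), which blocks movement.
In B, the extraction path crosses only that-complement boundaries, which are transparent.
So B is grammatical.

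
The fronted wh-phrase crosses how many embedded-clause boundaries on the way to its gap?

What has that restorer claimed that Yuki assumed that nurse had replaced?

2

"what" is extracted from the object of "replaced".
Boundaries crossed, outermost first: [that], [Ø] — 2 in total.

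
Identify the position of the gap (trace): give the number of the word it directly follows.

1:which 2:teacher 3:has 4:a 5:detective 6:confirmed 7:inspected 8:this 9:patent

The displaced element is "which teacher" (word 2).
It is linked across 1 clause boundary (Ø).
It functions as the subject of "inspected", so the gap sits immediately after word 6 ("confirmed").
Base order: A detective has confirmed that which teacher inspected this patent.

6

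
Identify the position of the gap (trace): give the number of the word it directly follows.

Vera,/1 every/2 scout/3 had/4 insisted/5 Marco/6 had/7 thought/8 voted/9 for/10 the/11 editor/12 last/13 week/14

8

The displaced element is "Vera" (word 1).
It is linked across 2 clause boundaries (Ø → Ø).
It functions as the subject of "voted", so the gap sits immediately after word 8 ("thought").
Base order: Every scout had insisted Marco had thought that Vera voted for the editor last week.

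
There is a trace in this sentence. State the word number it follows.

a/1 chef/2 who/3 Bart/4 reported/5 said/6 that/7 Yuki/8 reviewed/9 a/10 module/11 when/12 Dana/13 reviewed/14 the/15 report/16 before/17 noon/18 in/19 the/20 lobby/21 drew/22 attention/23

The displaced element is "a chef" (word 2).
It is linked across 1 clause boundary (Ø).
It functions as the subject of "said", so the gap sits immediately after word 5 ("reported").
Base order: Bart reported that a chef said that Yuki reviewed a module when Dana reviewed the report before noon in the lobby.

5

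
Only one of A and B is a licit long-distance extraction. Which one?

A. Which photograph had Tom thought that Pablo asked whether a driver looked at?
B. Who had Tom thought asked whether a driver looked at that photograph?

In A, the wh-phrase is extracted from inside a wh-island (introduced by "whether"), which blocks movement.
In B, the extraction path crosses only that-complement boundaries, which are transparent.
So B is grammatical.

B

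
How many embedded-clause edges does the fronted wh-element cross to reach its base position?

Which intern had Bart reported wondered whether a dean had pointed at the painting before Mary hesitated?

1

"which intern" is extracted from the subject of "wondered".
Boundaries crossed, outermost first: [Ø] — 1 in total.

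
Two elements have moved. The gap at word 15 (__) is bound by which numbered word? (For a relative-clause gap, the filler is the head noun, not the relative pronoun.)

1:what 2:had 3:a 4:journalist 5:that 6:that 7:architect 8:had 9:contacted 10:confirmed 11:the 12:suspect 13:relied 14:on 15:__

1

The marked gap is the object of the preposition "on" of "relied".
Its filler is the fronted wh-phrase "what", at word 1.
(The other dependency links word 4 to a gap after word 9.)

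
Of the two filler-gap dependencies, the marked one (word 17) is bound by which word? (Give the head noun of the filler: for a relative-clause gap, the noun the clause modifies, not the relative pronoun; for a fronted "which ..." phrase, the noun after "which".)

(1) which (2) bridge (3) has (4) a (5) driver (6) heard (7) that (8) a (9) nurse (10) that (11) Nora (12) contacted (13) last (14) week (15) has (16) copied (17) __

2

The marked gap is the direct object of "copied".
Its filler is the fronted wh-phrase "which bridge", at word 2.
(The other dependency links word 9 to a gap after word 12.)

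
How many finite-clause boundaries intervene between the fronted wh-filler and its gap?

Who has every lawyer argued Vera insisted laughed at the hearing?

2

"who" is extracted from the subject of "laughed".
Boundaries crossed, outermost first: [Ø], [Ø] — 2 in total.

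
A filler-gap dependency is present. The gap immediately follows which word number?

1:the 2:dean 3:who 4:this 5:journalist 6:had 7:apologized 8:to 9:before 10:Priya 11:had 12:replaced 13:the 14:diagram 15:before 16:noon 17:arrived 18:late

8

The displaced element is "the dean" (word 2).
It functions as the object of the preposition "to" of "apologized", so the gap sits immediately after word 8 ("to").
Base order: This journalist had apologized to the dean before Priya had replaced the diagram before noon.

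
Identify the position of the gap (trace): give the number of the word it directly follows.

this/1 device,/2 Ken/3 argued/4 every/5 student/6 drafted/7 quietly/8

The displaced element is "this device" (word 2).
It is linked across 1 clause boundary (Ø).
It functions as the direct object of "drafted", so the gap sits immediately after word 7 ("drafted").
Base order: Ken argued every student drafted this device quietly.

7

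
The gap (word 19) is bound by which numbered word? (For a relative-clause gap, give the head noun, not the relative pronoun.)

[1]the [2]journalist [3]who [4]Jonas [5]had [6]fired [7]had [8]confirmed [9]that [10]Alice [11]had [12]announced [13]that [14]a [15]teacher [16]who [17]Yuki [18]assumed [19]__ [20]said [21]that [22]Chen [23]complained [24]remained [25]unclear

15

The gap at 19 is the subject of "said", inside a relative clause.
The relative pronoun is "who" (word 16); it is bound by the head noun immediately before it.
Its filler is the head noun "teacher", at word 15.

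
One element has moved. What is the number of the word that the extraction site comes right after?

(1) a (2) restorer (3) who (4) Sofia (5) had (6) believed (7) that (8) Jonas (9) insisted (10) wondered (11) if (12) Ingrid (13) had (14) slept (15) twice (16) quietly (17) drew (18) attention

The displaced element is "a restorer" (word 2).
It is linked across 2 clause boundaries (that → Ø).
It functions as the subject of "wondered", so the gap sits immediately after word 9 ("insisted").
Base order: Sofia had believed that Jonas insisted a restorer wondered if Ingrid had slept twice quietly.

9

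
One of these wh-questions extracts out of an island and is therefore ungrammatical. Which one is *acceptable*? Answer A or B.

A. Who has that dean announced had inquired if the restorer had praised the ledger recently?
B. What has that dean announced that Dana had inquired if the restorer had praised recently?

A

In B, the wh-phrase is extracted from inside a wh-island (introduced by "if"), which blocks movement.
In A, the extraction path crosses only that-complement boundaries, which are transparent.
So A is grammatical.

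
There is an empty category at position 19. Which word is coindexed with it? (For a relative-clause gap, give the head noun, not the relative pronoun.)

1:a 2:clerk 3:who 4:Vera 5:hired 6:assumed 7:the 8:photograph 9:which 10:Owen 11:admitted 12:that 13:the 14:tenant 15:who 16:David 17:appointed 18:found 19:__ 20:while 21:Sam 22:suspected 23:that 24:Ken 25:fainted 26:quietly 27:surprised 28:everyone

The gap at 19 is the object of "found", inside a relative clause.
The relative pronoun is "which" (word 9); it is bound by the head noun immediately before it.
Its filler is the head noun "photograph", at word 8.

8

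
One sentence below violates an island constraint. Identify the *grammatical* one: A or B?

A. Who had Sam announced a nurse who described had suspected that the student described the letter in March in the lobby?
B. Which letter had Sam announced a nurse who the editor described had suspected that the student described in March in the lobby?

In A, the wh-phrase is extracted from inside a complex-NP island (relative clause) (introduced by "who"), which blocks movement.
In B, the extraction path crosses only that-complement boundaries, which are transparent.
So B is grammatical.

B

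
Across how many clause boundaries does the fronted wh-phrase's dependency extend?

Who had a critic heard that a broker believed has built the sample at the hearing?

2

"who" is extracted from the subject of "built".
Boundaries crossed, outermost first: [that], [Ø] — 2 in total.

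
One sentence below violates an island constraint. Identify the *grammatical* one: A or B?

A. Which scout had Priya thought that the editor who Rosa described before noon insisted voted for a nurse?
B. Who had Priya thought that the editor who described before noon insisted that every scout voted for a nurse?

In B, the wh-phrase is extracted from inside a complex-NP island (relative clause) (introduced by "who"), which blocks movement.
In A, the extraction path crosses only that-complement boundaries, which are transparent.
So A is grammatical.

A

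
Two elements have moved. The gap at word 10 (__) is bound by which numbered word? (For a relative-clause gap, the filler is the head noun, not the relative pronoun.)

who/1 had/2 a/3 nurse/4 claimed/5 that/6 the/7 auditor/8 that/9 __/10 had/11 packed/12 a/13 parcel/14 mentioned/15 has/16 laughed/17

The marked gap is inside the relative clause, the subject of "packed".
Its filler is the head noun "auditor" (via "that"), at word 8.
(The other dependency links word 1 to a gap after word 15.)

8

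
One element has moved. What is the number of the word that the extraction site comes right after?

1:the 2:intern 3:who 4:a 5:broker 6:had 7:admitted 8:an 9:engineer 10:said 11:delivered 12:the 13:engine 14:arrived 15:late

The displaced element is "the intern" (word 2).
It is linked across 2 clause boundaries (Ø → Ø).
It functions as the subject of "delivered", so the gap sits immediately after word 10 ("said").
Base order: A broker had admitted an engineer said that the intern delivered the engine.

10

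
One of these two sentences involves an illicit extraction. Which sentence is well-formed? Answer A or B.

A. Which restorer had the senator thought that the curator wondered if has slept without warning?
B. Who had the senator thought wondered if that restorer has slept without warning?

B

In A, the wh-phrase is extracted from inside a wh-island (introduced by "if"), which blocks movement.
In B, the extraction path crosses only that-complement boundaries, which are transparent.
So B is grammatical.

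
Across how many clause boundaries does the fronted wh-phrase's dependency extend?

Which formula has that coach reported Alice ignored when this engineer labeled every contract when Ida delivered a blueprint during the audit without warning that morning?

1

"which formula" is extracted from the object of "ignored".
Boundaries crossed, outermost first: [Ø] — 1 in total.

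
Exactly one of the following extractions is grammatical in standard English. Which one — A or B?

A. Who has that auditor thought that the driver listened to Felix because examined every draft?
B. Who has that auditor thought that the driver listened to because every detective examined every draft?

In A, the wh-phrase is extracted from inside an adjunct island (introduced by "because"), which blocks movement.
In B, the extraction path crosses only that-complement boundaries, which are transparent.
So B is grammatical.

B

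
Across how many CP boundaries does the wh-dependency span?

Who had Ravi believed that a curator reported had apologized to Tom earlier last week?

"who" is extracted from the subject of "apologized".
Boundaries crossed, outermost first: [that], [Ø] — 2 in total.

2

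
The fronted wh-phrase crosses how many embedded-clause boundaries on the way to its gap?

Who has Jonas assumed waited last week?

"who" is extracted from the subject of "waited".
Boundaries crossed, outermost first: [Ø] — 1 in total.

1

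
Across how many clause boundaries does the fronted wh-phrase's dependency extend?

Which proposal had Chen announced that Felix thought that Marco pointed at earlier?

"which proposal" is extracted from the PP object of "pointed".
Boundaries crossed, outermost first: [that], [that] — 2 in total.

2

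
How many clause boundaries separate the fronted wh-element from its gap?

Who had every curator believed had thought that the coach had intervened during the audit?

1

"who" is extracted from the subject of "thought".
Boundaries crossed, outermost first: [Ø] — 1 in total.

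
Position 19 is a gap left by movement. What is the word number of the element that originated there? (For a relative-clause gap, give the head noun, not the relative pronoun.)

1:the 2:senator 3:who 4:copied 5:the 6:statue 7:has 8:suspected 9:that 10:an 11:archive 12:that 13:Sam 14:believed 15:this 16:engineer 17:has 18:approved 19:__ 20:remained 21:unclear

The gap at 19 is the object of "approved", inside a relative clause.
The relative pronoun is "that" (word 12); it is bound by the head noun immediately before it.
Its filler is the head noun "archive", at word 11.

11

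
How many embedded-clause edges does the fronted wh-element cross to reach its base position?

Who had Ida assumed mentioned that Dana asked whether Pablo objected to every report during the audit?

1

"who" is extracted from the subject of "mentioned".
Boundaries crossed, outermost first: [Ø] — 1 in total.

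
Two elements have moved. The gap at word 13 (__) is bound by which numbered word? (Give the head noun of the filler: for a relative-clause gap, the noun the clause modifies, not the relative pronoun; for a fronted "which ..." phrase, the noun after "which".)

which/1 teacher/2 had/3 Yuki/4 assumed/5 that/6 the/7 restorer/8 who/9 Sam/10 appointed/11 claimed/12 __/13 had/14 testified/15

The marked gap is the subject of "testified".
Its filler is the fronted wh-phrase "which teacher", at word 2.
(The other dependency links word 8 to a gap after word 11.)

2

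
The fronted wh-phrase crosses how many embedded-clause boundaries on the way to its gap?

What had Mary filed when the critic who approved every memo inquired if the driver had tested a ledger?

0

"what" originates inside the matrix clause — no clause boundary is crossed.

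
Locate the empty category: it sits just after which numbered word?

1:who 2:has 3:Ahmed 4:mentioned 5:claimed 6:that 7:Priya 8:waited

4

The displaced element is "who" (word 1).
It is linked across 1 clause boundary (Ø).
It functions as the subject of "claimed", so the gap sits immediately after word 4 ("mentioned").
Base order: Ahmed has mentioned that who claimed that Priya waited.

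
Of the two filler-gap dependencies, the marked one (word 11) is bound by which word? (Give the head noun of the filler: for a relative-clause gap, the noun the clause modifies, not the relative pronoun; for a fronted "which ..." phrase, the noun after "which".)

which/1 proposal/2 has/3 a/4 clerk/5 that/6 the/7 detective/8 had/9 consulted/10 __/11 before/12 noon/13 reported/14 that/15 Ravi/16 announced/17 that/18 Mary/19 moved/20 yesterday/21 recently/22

The marked gap is inside the relative clause, the direct object of "consulted".
Its filler is the head noun "clerk" (via "that"), at word 5.
(The other dependency links word 2 to a gap after word 20.)

5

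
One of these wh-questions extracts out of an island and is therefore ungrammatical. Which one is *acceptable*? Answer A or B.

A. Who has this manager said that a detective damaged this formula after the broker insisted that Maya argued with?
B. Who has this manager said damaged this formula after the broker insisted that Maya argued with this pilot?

In A, the wh-phrase is extracted from inside an adjunct island (introduced by "after"), which blocks movement.
In B, the extraction path crosses only that-complement boundaries, which are transparent.
So B is grammatical.

B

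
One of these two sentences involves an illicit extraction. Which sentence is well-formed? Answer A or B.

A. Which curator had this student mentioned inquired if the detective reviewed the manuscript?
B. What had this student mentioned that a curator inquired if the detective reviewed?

A

In B, the wh-phrase is extracted from inside a wh-island (introduced by "if"), which blocks movement.
In A, the extraction path crosses only that-complement boundaries, which are transparent.
So A is grammatical.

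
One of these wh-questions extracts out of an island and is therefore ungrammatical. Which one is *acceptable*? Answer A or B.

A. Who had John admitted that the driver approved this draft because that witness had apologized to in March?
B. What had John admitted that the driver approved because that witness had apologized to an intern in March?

In A, the wh-phrase is extracted from inside an adjunct island (introduced by "because"), which blocks movement.
In B, the extraction path crosses only that-complement boundaries, which are transparent.
So B is grammatical.

B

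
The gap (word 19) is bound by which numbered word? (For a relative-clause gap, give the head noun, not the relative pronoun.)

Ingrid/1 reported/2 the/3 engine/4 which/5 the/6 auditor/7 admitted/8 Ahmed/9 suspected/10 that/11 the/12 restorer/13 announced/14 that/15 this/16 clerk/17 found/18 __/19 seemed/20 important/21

4

The gap at 19 is the object of "found", inside a relative clause.
The relative pronoun is "which" (word 5); it is bound by the head noun immediately before it.
Its filler is the head noun "engine", at word 4.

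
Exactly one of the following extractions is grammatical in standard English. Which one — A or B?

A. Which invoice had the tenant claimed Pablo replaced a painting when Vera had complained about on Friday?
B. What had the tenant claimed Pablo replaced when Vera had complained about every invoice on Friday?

B

In A, the wh-phrase is extracted from inside an adjunct island (introduced by "when"), which blocks movement.
In B, the extraction path crosses only that-complement boundaries, which are transparent.
So B is grammatical.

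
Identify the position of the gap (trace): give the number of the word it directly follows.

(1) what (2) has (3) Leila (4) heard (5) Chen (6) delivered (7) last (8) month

The displaced element is "what" (word 1).
It is linked across 1 clause boundary (Ø).
It functions as the direct object of "delivered", so the gap sits immediately after word 6 ("delivered").
Base order: Leila has heard Chen delivered what last month.

6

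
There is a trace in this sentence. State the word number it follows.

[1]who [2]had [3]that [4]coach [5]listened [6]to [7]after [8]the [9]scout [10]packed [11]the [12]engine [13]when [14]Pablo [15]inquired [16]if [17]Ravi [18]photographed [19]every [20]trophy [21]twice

The displaced element is "who" (word 1).
It functions as the object of the preposition "to" of "listened", so the gap sits immediately after word 6 ("to").
Base order: That coach had listened to who after the scout packed the engine when Pablo inquired if Ravi photographed every trophy twice.

6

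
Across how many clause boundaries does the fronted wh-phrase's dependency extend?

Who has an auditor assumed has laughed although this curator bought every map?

1

"who" is extracted from the subject of "laughed".
Boundaries crossed, outermost first: [Ø] — 1 in total.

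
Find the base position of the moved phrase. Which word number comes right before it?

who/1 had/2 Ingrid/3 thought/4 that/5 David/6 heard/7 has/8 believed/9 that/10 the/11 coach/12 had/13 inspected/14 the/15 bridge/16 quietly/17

7

The displaced element is "who" (word 1).
It is linked across 2 clause boundaries (that → Ø).
It functions as the subject of "believed", so the gap sits immediately after word 7 ("heard").
Base order: Ingrid had thought that David heard that who has believed that the coach had inspected the bridge quietly.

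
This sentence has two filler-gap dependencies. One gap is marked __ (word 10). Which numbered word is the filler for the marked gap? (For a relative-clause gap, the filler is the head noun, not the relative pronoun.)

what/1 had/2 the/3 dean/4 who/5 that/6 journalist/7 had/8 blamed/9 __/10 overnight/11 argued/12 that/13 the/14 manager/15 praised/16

The marked gap is inside the relative clause, the direct object of "blamed".
Its filler is the head noun "dean" (via "who"), at word 4.
(The other dependency links word 1 to a gap after word 16.)

4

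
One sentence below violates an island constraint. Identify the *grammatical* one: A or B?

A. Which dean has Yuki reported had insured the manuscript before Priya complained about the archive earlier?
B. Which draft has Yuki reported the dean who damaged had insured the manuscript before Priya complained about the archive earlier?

In B, the wh-phrase is extracted from inside a complex-NP island (relative clause) (introduced by "who"), which blocks movement.
In A, the extraction path crosses only that-complement boundaries, which are transparent.
So A is grammatical.

A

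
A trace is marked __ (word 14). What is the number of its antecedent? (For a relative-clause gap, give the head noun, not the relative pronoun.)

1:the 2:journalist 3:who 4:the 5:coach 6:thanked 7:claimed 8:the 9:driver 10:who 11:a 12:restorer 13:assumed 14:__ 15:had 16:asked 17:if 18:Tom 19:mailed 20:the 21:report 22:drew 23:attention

9

The gap at 14 is the subject of "asked", inside a relative clause.
The relative pronoun is "who" (word 10); it is bound by the head noun immediately before it.
Its filler is the head noun "driver", at word 9.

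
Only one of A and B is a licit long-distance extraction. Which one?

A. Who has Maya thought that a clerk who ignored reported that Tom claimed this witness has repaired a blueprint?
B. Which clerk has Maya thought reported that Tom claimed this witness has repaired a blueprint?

B

In A, the wh-phrase is extracted from inside a complex-NP island (relative clause) (introduced by "who"), which blocks movement.
In B, the extraction path crosses only that-complement boundaries, which are transparent.
So B is grammatical.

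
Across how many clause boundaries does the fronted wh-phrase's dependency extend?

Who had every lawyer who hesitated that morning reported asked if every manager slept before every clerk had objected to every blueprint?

1

"who" is extracted from the subject of "asked".
Boundaries crossed, outermost first: [Ø] — 1 in total.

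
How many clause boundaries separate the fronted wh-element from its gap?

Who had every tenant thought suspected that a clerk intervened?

"who" is extracted from the subject of "suspected".
Boundaries crossed, outermost first: [Ø] — 1 in total.

1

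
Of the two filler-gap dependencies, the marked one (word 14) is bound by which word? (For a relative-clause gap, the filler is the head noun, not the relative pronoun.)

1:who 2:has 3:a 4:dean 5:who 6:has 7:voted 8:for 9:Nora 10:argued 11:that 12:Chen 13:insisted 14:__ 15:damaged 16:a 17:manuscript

The marked gap is the subject of "damaged".
Its filler is the fronted wh-phrase "who", at word 1.
(The other dependency links word 4 to a gap after word 5.)

1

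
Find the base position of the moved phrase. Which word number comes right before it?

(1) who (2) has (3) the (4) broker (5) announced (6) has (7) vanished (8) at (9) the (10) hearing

5

The displaced element is "who" (word 1).
It is linked across 1 clause boundary (Ø).
It functions as the subject of "vanished", so the gap sits immediately after word 5 ("announced").
Base order: The broker has announced that who has vanished at the hearing.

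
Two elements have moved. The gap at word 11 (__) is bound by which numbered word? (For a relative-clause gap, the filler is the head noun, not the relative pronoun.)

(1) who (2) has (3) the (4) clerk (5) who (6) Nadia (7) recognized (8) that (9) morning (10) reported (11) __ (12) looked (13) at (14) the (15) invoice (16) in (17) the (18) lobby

1

The marked gap is the subject of "looked".
Its filler is the fronted wh-phrase "who", at word 1.
(The other dependency links word 4 to a gap after word 7.)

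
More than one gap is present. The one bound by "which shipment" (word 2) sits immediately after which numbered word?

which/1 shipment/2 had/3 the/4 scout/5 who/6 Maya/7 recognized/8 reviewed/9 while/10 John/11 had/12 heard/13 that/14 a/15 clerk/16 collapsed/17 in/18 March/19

The displaced element is "which shipment" (word 2).
It functions as the direct object of "reviewed", so the gap sits immediately after word 9 ("reviewed").
Base order: The scout who Maya recognized had reviewed which shipment while John had heard that a clerk collapsed in March.

9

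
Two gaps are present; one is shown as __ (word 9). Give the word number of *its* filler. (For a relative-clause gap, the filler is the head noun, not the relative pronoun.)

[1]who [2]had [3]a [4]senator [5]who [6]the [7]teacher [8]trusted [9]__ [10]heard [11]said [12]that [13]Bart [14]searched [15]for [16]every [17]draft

The marked gap is inside the relative clause, the direct object of "trusted".
Its filler is the head noun "senator" (via "who"), at word 4.
(The other dependency links word 1 to a gap after word 10.)

4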